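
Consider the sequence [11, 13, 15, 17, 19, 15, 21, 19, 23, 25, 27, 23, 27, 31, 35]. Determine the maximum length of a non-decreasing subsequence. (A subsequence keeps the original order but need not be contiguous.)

Track the smallest tail for each achievable length (allowing ties):
11 → extends → [11]
13 → extends → [11, 13]
15 → extends → [11, 13, 15]
17 → extends → [11, 13, 15, 17]
19 → extends → [11, 13, 15, 17, 19]
15 → replaces 17 → [11, 13, 15, 15, 19]
21 → extends → [11, 13, 15, 15, 19, 21]
19 → replaces 21 → [11, 13, 15, 15, 19, 19]
23 → extends → [11, 13, 15, 15, 19, 19, 23]
25 → extends → [11, 13, 15, 15, 19, 19, 23, 25]
27 → extends → [11, 13, 15, 15, 19, 19, 23, 25, 27]
23 → replaces 25 → [11, 13, 15, 15, 19, 19, 23, 23, 27]
27 → extends → [11, 13, 15, 15, 19, 19, 23, 23, 27, 27]
31 → extends → [11, 13, 15, 15, 19, 19, 23, 23, 27, 27, 31]
35 → extends → [11, 13, 15, 15, 19, 19, 23, 23, 27, 27, 31, 35]
Twelve tails, so the longest non-decreasing subsequence has length 12 (e.g. 11, 13, 15, 17, 19, 21, 23, 25, 27, 27, 31, 35).

12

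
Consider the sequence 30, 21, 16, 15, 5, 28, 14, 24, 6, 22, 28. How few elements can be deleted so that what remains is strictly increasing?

Fewest deletions = n − (longest strictly increasing subsequence).
i:      1  2  3  4  5  6  7  8  9 10 11
a[i]:  30 21 16 15  5 28 14 24  6 22 28
dp:     1  1  1  1  1  2  2  3  2  3  4
max dp = 4, so deletions = 11 − 4 = 7.

7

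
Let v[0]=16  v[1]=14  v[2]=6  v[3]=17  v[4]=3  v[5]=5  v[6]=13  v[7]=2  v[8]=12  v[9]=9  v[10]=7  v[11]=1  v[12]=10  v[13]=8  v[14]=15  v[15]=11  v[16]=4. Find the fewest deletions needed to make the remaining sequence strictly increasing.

Fewest deletions = n − (longest strictly increasing subsequence).
Patience tails:
16 → extends → [16]
14 → replaces 16 → [14]
6 → replaces 14 → [6]
17 → extends → [6, 17]
3 → replaces 6 → [3, 17]
5 → replaces 17 → [3, 5]
13 → extends → [3, 5, 13]
2 → replaces 3 → [2, 5, 13]
12 → replaces 13 → [2, 5, 12]
9 → replaces 12 → [2, 5, 9]
7 → replaces 9 → [2, 5, 7]
1 → replaces 2 → [1, 5, 7]
10 → extends → [1, 5, 7, 10]
8 → replaces 10 → [1, 5, 7, 8]
15 → extends → [1, 5, 7, 8, 15]
11 → replaces 15 → [1, 5, 7, 8, 11]
4 → replaces 5 → [1, 4, 7, 8, 11]
Longest strictly increasing subsequence has length 5, so deletions = 17 − 5 = 12.

12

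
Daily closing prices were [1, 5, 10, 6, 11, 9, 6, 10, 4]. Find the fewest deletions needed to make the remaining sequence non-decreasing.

4

Fewest deletions = n − (longest non-decreasing subsequence).
i:      1  2  3  4  5  6  7  8  9
a[i]:   1  5 10  6 11  9  6 10  4
dp:     1  2  3  3  4  4  4  5  2
max dp = 5, so deletions = 9 − 5 = 4.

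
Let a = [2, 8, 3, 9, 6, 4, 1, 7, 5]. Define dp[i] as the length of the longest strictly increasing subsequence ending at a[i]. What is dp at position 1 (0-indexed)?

2

dp[i] = 1 + max{dp[j] : j<i, a[j]<a[i]} (or 1 if no such j):
i:     0 1 2 3 4 5 6 7 8
a[i]:  2 8 3 9 6 4 1 7 5
dp:    1 2 2 3 3 3 1 4 4
At index 1 the value is 2.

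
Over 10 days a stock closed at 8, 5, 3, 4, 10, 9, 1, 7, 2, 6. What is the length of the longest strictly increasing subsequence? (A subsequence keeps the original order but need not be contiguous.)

3

Track the smallest tail for each achievable length (strict):
8 → extends → [8]
5 → replaces 8 → [5]
3 → replaces 5 → [3]
4 → extends → [3, 4]
10 → extends → [3, 4, 10]
9 → replaces 10 → [3, 4, 9]
1 → replaces 3 → [1, 4, 9]
7 → replaces 9 → [1, 4, 7]
2 → replaces 4 → [1, 2, 7]
6 → replaces 7 → [1, 2, 6]
Three tails, so the longest strictly increasing subsequence has length 3 (e.g. 3, 4, 10).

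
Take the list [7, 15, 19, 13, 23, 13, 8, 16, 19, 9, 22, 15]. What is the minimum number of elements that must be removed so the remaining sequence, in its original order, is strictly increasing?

7

Fewest deletions = n − (longest strictly increasing subsequence).
Patience tails:
7 → extends → [7]
15 → extends → [7, 15]
19 → extends → [7, 15, 19]
13 → replaces 15 → [7, 13, 19]
23 → extends → [7, 13, 19, 23]
13 → already a tail → [7, 13, 19, 23]
8 → replaces 13 → [7, 8, 19, 23]
16 → replaces 19 → [7, 8, 16, 23]
19 → replaces 23 → [7, 8, 16, 19]
9 → replaces 16 → [7, 8, 9, 19]
22 → extends → [7, 8, 9, 19, 22]
15 → replaces 19 → [7, 8, 9, 15, 22]
Longest strictly increasing subsequence has length 5, so deletions = 12 − 5 = 7.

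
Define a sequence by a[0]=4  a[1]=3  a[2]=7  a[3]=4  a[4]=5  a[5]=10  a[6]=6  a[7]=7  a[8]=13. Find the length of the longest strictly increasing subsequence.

6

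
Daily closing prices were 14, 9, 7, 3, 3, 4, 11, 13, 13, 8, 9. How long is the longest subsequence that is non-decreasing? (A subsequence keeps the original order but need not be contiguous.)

Let dp[i] be the length of the longest such subsequence ending at index i:
i:      1  2  3  4  5  6  7  8  9 10 11
a[i]:  14  9  7  3  3  4 11 13 13  8  9
dp:     1  1  1  1  2  3  4  5  6  4  5
Maximum dp value is 6.

6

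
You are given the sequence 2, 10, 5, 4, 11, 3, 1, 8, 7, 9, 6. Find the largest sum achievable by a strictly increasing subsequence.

Let S[i] be the best sum of a strictly increasing subsequence ending at i:
i:      1  2  3  4  5  6  7  8  9 10 11
a[i]:   2 10  5  4 11  3  1  8  7  9  6
S:      2 12  7  6 23  5  1 15 14 24 13
Maximum is 24 (e.g. 2 + 5 + 8 + 9).

24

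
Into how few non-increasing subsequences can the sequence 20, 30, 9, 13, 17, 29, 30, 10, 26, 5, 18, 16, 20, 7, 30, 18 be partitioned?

6

Place each on the leftmost legal pile:
20 → new pile 1 (tops now [20])
30 → new pile 2 (tops now [20, 30])
9 → pile 1 (tops now [9, 30])
13 → pile 2 (tops now [9, 13])
17 → new pile 3 (tops now [9, 13, 17])
29 → new pile 4 (tops now [9, 13, 17, 29])
30 → new pile 5 (tops now [9, 13, 17, 29, 30])
10 → pile 2 (tops now [9, 10, 17, 29, 30])
26 → pile 4 (tops now [9, 10, 17, 26, 30])
5 → pile 1 (tops now [5, 10, 17, 26, 30])
18 → pile 4 (tops now [5, 10, 17, 18, 30])
16 → pile 3 (tops now [5, 10, 16, 18, 30])
20 → pile 5 (tops now [5, 10, 16, 18, 20])
7 → pile 2 (tops now [5, 7, 16, 18, 20])
30 → new pile 6 (tops now [5, 7, 16, 18, 20, 30])
18 → pile 4 (tops now [5, 7, 16, 18, 20, 30])
Six piles.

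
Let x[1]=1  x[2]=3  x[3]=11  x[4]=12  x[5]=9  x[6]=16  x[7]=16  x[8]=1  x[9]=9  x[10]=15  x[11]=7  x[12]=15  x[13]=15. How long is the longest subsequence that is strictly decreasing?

3

Negate each value so 'decreasing' becomes 'increasing', then run patience tails on the negated sequence:
-1 → extends → [-1]
-3 → replaces -1 → [-3]
-11 → replaces -3 → [-11]
-12 → replaces -11 → [-12]
-9 → extends → [-12, -9]
-16 → replaces -12 → [-16, -9]
-16 → already a tail → [-16, -9]
-1 → extends → [-16, -9, -1]
-9 → already a tail → [-16, -9, -1]
-15 → replaces -9 → [-16, -15, -1]
-7 → replaces -1 → [-16, -15, -7]
-15 → already a tail → [-16, -15, -7]
-15 → already a tail → [-16, -15, -7]
Three tails, so the longest strictly decreasing subsequence of the original has length 3.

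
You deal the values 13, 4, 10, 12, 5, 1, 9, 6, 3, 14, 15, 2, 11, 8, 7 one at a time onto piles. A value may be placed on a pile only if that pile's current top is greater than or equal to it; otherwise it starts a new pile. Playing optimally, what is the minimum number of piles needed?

5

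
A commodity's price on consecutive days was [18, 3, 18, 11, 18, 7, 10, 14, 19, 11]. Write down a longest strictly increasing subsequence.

3, 7, 10, 14, 19

Patience tails give the LIS length; then backtrack through the dp parents:
18 → extends → [18]
3 → replaces 18 → [3]
18 → extends → [3, 18]
11 → replaces 18 → [3, 11]
18 → extends → [3, 11, 18]
7 → replaces 11 → [3, 7, 18]
10 → replaces 18 → [3, 7, 10]
14 → extends → [3, 7, 10, 14]
19 → extends → [3, 7, 10, 14, 19]
11 → replaces 14 → [3, 7, 10, 11, 19]
Length 5; one witness is 3, 7, 10, 14, 19.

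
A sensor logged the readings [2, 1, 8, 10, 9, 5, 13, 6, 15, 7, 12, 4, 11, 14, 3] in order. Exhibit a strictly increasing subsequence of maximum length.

Patience tails give the LIS length; then backtrack through the dp parents:
2 → extends → [2]
1 → replaces 2 → [1]
8 → extends → [1, 8]
10 → extends → [1, 8, 10]
9 → replaces 10 → [1, 8, 9]
5 → replaces 8 → [1, 5, 9]
13 → extends → [1, 5, 9, 13]
6 → replaces 9 → [1, 5, 6, 13]
15 → extends → [1, 5, 6, 13, 15]
7 → replaces 13 → [1, 5, 6, 7, 15]
12 → replaces 15 → [1, 5, 6, 7, 12]
4 → replaces 5 → [1, 4, 6, 7, 12]
11 → replaces 12 → [1, 4, 6, 7, 11]
14 → extends → [1, 4, 6, 7, 11, 14]
3 → replaces 4 → [1, 3, 6, 7, 11, 14]
Length 6; one witness is 2, 5, 6, 7, 12, 14.

2, 5, 6, 7, 12, 14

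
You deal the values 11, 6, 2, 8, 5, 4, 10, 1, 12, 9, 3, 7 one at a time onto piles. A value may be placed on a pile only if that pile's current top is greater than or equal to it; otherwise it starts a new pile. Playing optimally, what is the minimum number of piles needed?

4

Place each on the leftmost legal pile:
11 → new pile 1 (tops now [11])
6 → pile 1 (tops now [6])
2 → pile 1 (tops now [2])
8 → new pile 2 (tops now [2, 8])
5 → pile 2 (tops now [2, 5])
4 → pile 2 (tops now [2, 4])
10 → new pile 3 (tops now [2, 4, 10])
1 → pile 1 (tops now [1, 4, 10])
12 → new pile 4 (tops now [1, 4, 10, 12])
9 → pile 3 (tops now [1, 4, 9, 12])
3 → pile 2 (tops now [1, 3, 9, 12])
7 → pile 3 (tops now [1, 3, 7, 12])
Four piles.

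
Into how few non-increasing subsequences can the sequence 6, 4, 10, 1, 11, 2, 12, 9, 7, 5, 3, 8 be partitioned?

The minimum number of non-increasing subsequences covering a sequence equals the length of its longest strictly increasing subsequence.
LIS length is 4 (e.g. 6, 10, 11, 12), so 4 piles are needed.

4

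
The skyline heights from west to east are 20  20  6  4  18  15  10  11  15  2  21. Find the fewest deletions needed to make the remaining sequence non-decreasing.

6

Fewest deletions = n − (longest non-decreasing subsequence).
Patience tails:
20 → extends → [20]
20 → extends → [20, 20]
6 → replaces 20 → [6, 20]
4 → replaces 6 → [4, 20]
18 → replaces 20 → [4, 18]
15 → replaces 18 → [4, 15]
10 → replaces 15 → [4, 10]
11 → extends → [4, 10, 11]
15 → extends → [4, 10, 11, 15]
2 → replaces 4 → [2, 10, 11, 15]
21 → extends → [2, 10, 11, 15, 21]
Longest non-decreasing subsequence has length 5, so deletions = 11 − 5 = 6.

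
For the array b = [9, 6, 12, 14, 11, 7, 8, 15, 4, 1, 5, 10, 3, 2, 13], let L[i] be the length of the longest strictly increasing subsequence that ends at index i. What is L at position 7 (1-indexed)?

3

dp[i] = 1 + max{dp[j] : j<i, b[j]<b[i]} (or 1 if no such j):
i:      1  2  3  4  5  6  7  8  9 10 11 12 13 14 15
b[i]:   9  6 12 14 11  7  8 15  4  1  5 10  3  2 13
dp:     1  1  2  3  2  2  3  4  1  1  2  4  2  2  5
At index 7 the value is 3.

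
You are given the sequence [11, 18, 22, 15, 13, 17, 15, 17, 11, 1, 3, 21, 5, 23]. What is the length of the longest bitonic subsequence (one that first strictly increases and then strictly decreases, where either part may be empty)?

inc[i] = longest strictly increasing subsequence ending at i; dec[i] = longest strictly decreasing subsequence starting at i:
i:      1  2  3  4  5  6  7  8  9 10 11 12 13 14
a[i]:  11 18 22 15 13 17 15 17 11  1  3 21  5 23
inc:    1  2  3  2  2  3  3  4  1  1  2  5  3  6
dec:    2  5  5  4  3  4  3  3  2  1  1  2  1  1
Best peak at i=3 (value 22): inc=3, dec=5, length 3+5−1 = 7.

7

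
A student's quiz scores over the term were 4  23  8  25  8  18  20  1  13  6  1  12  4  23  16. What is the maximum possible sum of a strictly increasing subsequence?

73

Let S[i] be the best sum of a strictly increasing subsequence ending at i:
i:      1  2  3  4  5  6  7  8  9 10 11 12 13 14 15
a[i]:   4 23  8 25  8 18 20  1 13  6  1 12  4 23 16
S:      4 27 12 52 12 30 50  1 25 10  1 24  5 73 41
Maximum is 73 (e.g. 4 + 8 + 18 + 20 + 23).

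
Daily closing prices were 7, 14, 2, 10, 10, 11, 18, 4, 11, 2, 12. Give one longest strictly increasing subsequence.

Patience tails give the LIS length; then backtrack through the dp parents:
7 → extends → [7]
14 → extends → [7, 14]
2 → replaces 7 → [2, 14]
10 → replaces 14 → [2, 10]
10 → already a tail → [2, 10]
11 → extends → [2, 10, 11]
18 → extends → [2, 10, 11, 18]
4 → replaces 10 → [2, 4, 11, 18]
11 → already a tail → [2, 4, 11, 18]
2 → already a tail → [2, 4, 11, 18]
12 → replaces 18 → [2, 4, 11, 12]
Length 4; one witness is 7, 10, 11, 18.

7, 10, 11, 18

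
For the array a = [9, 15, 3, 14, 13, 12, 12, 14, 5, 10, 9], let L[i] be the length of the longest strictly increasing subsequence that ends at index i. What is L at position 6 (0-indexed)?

2

dp[i] = 1 + max{dp[j] : j<i, a[j]<a[i]} (or 1 if no such j):
i:      0  1  2  3  4  5  6  7  8  9 10
a[i]:   9 15  3 14 13 12 12 14  5 10  9
dp:     1  2  1  2  2  2  2  3  2  3  3
At index 6 the value is 2.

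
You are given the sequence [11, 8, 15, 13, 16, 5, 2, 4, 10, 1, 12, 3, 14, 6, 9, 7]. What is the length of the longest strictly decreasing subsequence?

5

Negate each value so 'decreasing' becomes 'increasing', then run patience tails on the negated sequence:
-11 → extends → [-11]
-8 → extends → [-11, -8]
-15 → replaces -11 → [-15, -8]
-13 → replaces -8 → [-15, -13]
-16 → replaces -15 → [-16, -13]
-5 → extends → [-16, -13, -5]
-2 → extends → [-16, -13, -5, -2]
-4 → replaces -2 → [-16, -13, -5, -4]
-10 → replaces -5 → [-16, -13, -10, -4]
-1 → extends → [-16, -13, -10, -4, -1]
-12 → replaces -10 → [-16, -13, -12, -4, -1]
-3 → replaces -1 → [-16, -13, -12, -4, -3]
-14 → replaces -13 → [-16, -14, -12, -4, -3]
-6 → replaces -4 → [-16, -14, -12, -6, -3]
-9 → replaces -6 → [-16, -14, -12, -9, -3]
-7 → replaces -3 → [-16, -14, -12, -9, -7]
Five tails, so the longest strictly decreasing subsequence of the original has length 5.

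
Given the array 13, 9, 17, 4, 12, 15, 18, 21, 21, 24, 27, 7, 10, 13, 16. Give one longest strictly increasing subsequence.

Patience tails give the LIS length; then backtrack through the dp parents:
13 → extends → [13]
9 → replaces 13 → [9]
17 → extends → [9, 17]
4 → replaces 9 → [4, 17]
12 → replaces 17 → [4, 12]
15 → extends → [4, 12, 15]
18 → extends → [4, 12, 15, 18]
21 → extends → [4, 12, 15, 18, 21]
21 → already a tail → [4, 12, 15, 18, 21]
24 → extends → [4, 12, 15, 18, 21, 24]
27 → extends → [4, 12, 15, 18, 21, 24, 27]
7 → replaces 12 → [4, 7, 15, 18, 21, 24, 27]
10 → replaces 15 → [4, 7, 10, 18, 21, 24, 27]
13 → replaces 18 → [4, 7, 10, 13, 21, 24, 27]
16 → replaces 21 → [4, 7, 10, 13, 16, 24, 27]
Length 7; one witness is 9, 12, 15, 18, 21, 24, 27.

9, 12, 15, 18, 21, 24, 27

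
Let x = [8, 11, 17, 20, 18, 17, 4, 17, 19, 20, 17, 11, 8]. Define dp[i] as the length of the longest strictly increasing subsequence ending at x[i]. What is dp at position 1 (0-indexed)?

2

dp[i] = 1 + max{dp[j] : j<i, x[j]<x[i]} (or 1 if no such j):
i:      0  1  2  3  4  5  6  7  8  9 10 11 12
x[i]:   8 11 17 20 18 17  4 17 19 20 17 11  8
dp:     1  2  3  4  4  3  1  3  5  6  3  2  2
At index 1 the value is 2.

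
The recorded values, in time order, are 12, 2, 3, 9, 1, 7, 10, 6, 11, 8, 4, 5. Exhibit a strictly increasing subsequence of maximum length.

Patience tails give the LIS length; then backtrack through the dp parents:
12 → extends → [12]
2 → replaces 12 → [2]
3 → extends → [2, 3]
9 → extends → [2, 3, 9]
1 → replaces 2 → [1, 3, 9]
7 → replaces 9 → [1, 3, 7]
10 → extends → [1, 3, 7, 10]
6 → replaces 7 → [1, 3, 6, 10]
11 → extends → [1, 3, 6, 10, 11]
8 → replaces 10 → [1, 3, 6, 8, 11]
4 → replaces 6 → [1, 3, 4, 8, 11]
5 → replaces 8 → [1, 3, 4, 5, 11]
Length 5; one witness is 2, 3, 9, 10, 11.

2, 3, 9, 10, 11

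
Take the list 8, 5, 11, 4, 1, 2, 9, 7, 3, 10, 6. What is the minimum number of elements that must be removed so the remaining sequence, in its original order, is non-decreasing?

Fewest deletions = n − (longest non-decreasing subsequence).
Patience tails:
8 → extends → [8]
5 → replaces 8 → [5]
11 → extends → [5, 11]
4 → replaces 5 → [4, 11]
1 → replaces 4 → [1, 11]
2 → replaces 11 → [1, 2]
9 → extends → [1, 2, 9]
7 → replaces 9 → [1, 2, 7]
3 → replaces 7 → [1, 2, 3]
10 → extends → [1, 2, 3, 10]
6 → replaces 10 → [1, 2, 3, 6]
Longest non-decreasing subsequence has length 4, so deletions = 11 − 4 = 7.

7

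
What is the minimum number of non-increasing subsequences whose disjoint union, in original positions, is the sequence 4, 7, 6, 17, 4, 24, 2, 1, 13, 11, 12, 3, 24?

5

Place each on the leftmost legal pile:
4 → new pile 1 (tops now [4])
7 → new pile 2 (tops now [4, 7])
6 → pile 2 (tops now [4, 6])
17 → new pile 3 (tops now [4, 6, 17])
4 → pile 1 (tops now [4, 6, 17])
24 → new pile 4 (tops now [4, 6, 17, 24])
2 → pile 1 (tops now [2, 6, 17, 24])
1 → pile 1 (tops now [1, 6, 17, 24])
13 → pile 3 (tops now [1, 6, 13, 24])
11 → pile 3 (tops now [1, 6, 11, 24])
12 → pile 4 (tops now [1, 6, 11, 12])
3 → pile 2 (tops now [1, 3, 11, 12])
24 → new pile 5 (tops now [1, 3, 11, 12, 24])
Five piles.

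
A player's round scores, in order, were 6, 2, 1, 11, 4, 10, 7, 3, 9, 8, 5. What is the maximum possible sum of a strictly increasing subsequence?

22

Let S[i] be the best sum of a strictly increasing subsequence ending at i:
i:      1  2  3  4  5  6  7  8  9 10 11
a[i]:   6  2  1 11  4 10  7  3  9  8  5
S:      6  2  1 17  6 16 13  5 22 21 11
Maximum is 22 (e.g. 2 + 4 + 7 + 9).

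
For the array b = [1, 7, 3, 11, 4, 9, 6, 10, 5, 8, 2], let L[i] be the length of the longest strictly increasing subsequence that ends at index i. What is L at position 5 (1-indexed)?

3

dp[i] = 1 + max{dp[j] : j<i, b[j]<b[i]} (or 1 if no such j):
i:      1  2  3  4  5  6  7  8  9 10 11
b[i]:   1  7  3 11  4  9  6 10  5  8  2
dp:     1  2  2  3  3  4  4  5  4  5  2
At index 5 the value is 3.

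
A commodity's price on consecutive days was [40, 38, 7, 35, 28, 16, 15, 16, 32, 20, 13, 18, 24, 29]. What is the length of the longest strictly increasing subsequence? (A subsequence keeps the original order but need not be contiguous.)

6

Let dp[i] be the length of the longest such subsequence ending at index i:
i:      1  2  3  4  5  6  7  8  9 10 11 12 13 14
a[i]:  40 38  7 35 28 16 15 16 32 20 13 18 24 29
dp:     1  1  1  2  2  2  2  3  4  4  2  4  5  6
Maximum dp value is 6.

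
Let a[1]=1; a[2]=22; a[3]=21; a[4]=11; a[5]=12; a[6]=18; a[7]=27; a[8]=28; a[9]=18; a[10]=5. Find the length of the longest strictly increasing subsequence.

6

Track the smallest tail for each achievable length (strict):
1 → extends → [1]
22 → extends → [1, 22]
21 → replaces 22 → [1, 21]
11 → replaces 21 → [1, 11]
12 → extends → [1, 11, 12]
18 → extends → [1, 11, 12, 18]
27 → extends → [1, 11, 12, 18, 27]
28 → extends → [1, 11, 12, 18, 27, 28]
18 → already a tail → [1, 11, 12, 18, 27, 28]
5 → replaces 11 → [1, 5, 12, 18, 27, 28]
Six tails, so the longest strictly increasing subsequence has length 6 (e.g. 1, 11, 12, 18, 27, 28).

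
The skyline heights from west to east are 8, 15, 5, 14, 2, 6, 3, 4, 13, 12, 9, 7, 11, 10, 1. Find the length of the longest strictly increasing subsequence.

5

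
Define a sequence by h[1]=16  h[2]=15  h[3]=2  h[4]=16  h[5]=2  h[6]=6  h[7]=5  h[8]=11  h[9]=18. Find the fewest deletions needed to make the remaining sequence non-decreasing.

4

Fewest deletions = n − (longest non-decreasing subsequence).
i:      1  2  3  4  5  6  7  8  9
h[i]:  16 15  2 16  2  6  5 11 18
dp:     1  1  1  2  2  3  3  4  5
max dp = 5, so deletions = 9 − 5 = 4.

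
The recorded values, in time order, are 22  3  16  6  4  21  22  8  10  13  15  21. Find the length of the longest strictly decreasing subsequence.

4

Negate each value so 'decreasing' becomes 'increasing', then run patience tails on the negated sequence:
-22 → extends → [-22]
-3 → extends → [-22, -3]
-16 → replaces -3 → [-22, -16]
-6 → extends → [-22, -16, -6]
-4 → extends → [-22, -16, -6, -4]
-21 → replaces -16 → [-22, -21, -6, -4]
-22 → already a tail → [-22, -21, -6, -4]
-8 → replaces -6 → [-22, -21, -8, -4]
-10 → replaces -8 → [-22, -21, -10, -4]
-13 → replaces -10 → [-22, -21, -13, -4]
-15 → replaces -13 → [-22, -21, -15, -4]
-21 → already a tail → [-22, -21, -15, -4]
Four tails, so the longest strictly decreasing subsequence of the original has length 4.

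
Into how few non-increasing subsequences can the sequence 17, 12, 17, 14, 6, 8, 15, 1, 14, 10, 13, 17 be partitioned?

5

Place each on the leftmost legal pile:
17 → new pile 1 (tops now [17])
12 → pile 1 (tops now [12])
17 → new pile 2 (tops now [12, 17])
14 → pile 2 (tops now [12, 14])
6 → pile 1 (tops now [6, 14])
8 → pile 2 (tops now [6, 8])
15 → new pile 3 (tops now [6, 8, 15])
1 → pile 1 (tops now [1, 8, 15])
14 → pile 3 (tops now [1, 8, 14])
10 → pile 3 (tops now [1, 8, 10])
13 → new pile 4 (tops now [1, 8, 10, 13])
17 → new pile 5 (tops now [1, 8, 10, 13, 17])
Five piles.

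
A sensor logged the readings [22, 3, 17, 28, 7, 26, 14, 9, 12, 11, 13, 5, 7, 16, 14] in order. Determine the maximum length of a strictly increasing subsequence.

6

Let dp[i] be the length of the longest such subsequence ending at index i:
i:      1  2  3  4  5  6  7  8  9 10 11 12 13 14 15
a[i]:  22  3 17 28  7 26 14  9 12 11 13  5  7 16 14
dp:     1  1  2  3  2  3  3  3  4  4  5  2  3  6  6
Maximum dp value is 6.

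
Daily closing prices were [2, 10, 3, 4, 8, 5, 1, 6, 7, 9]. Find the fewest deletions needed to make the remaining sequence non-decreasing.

Fewest deletions = n − (longest non-decreasing subsequence).
Patience tails:
2 → extends → [2]
10 → extends → [2, 10]
3 → replaces 10 → [2, 3]
4 → extends → [2, 3, 4]
8 → extends → [2, 3, 4, 8]
5 → replaces 8 → [2, 3, 4, 5]
1 → replaces 2 → [1, 3, 4, 5]
6 → extends → [1, 3, 4, 5, 6]
7 → extends → [1, 3, 4, 5, 6, 7]
9 → extends → [1, 3, 4, 5, 6, 7, 9]
Longest non-decreasing subsequence has length 7, so deletions = 10 − 7 = 3.

3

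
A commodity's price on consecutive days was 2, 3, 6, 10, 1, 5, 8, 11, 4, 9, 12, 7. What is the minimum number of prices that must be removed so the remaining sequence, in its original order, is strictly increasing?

6

Fewest deletions = n − (longest strictly increasing subsequence).
Patience tails:
2 → extends → [2]
3 → extends → [2, 3]
6 → extends → [2, 3, 6]
10 → extends → [2, 3, 6, 10]
1 → replaces 2 → [1, 3, 6, 10]
5 → replaces 6 → [1, 3, 5, 10]
8 → replaces 10 → [1, 3, 5, 8]
11 → extends → [1, 3, 5, 8, 11]
4 → replaces 5 → [1, 3, 4, 8, 11]
9 → replaces 11 → [1, 3, 4, 8, 9]
12 → extends → [1, 3, 4, 8, 9, 12]
7 → replaces 8 → [1, 3, 4, 7, 9, 12]
Longest strictly increasing subsequence has length 6, so deletions = 12 − 6 = 6.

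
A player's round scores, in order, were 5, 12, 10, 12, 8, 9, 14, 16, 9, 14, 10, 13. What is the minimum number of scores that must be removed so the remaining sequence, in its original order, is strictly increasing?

Fewest deletions = n − (longest strictly increasing subsequence).
i:      1  2  3  4  5  6  7  8  9 10 11 12
a[i]:   5 12 10 12  8  9 14 16  9 14 10 13
dp:     1  2  2  3  2  3  4  5  3  4  4  5
max dp = 5, so deletions = 12 − 5 = 7.

7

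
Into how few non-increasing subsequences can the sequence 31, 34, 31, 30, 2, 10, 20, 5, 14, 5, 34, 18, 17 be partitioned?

Place each on the leftmost legal pile:
31 → new pile 1 (tops now [31])
34 → new pile 2 (tops now [31, 34])
31 → pile 1 (tops now [31, 34])
30 → pile 1 (tops now [30, 34])
2 → pile 1 (tops now [2, 34])
10 → pile 2 (tops now [2, 10])
20 → new pile 3 (tops now [2, 10, 20])
5 → pile 2 (tops now [2, 5, 20])
14 → pile 3 (tops now [2, 5, 14])
5 → pile 2 (tops now [2, 5, 14])
34 → new pile 4 (tops now [2, 5, 14, 34])
18 → pile 4 (tops now [2, 5, 14, 18])
17 → pile 4 (tops now [2, 5, 14, 17])
Four piles.

4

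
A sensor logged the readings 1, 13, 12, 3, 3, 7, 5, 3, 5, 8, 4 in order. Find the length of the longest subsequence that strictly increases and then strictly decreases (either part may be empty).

6

inc[i] = longest strictly increasing subsequence ending at i; dec[i] = longest strictly decreasing subsequence starting at i:
i:      1  2  3  4  5  6  7  8  9 10 11
a[i]:   1 13 12  3  3  7  5  3  5  8  4
inc:    1  2  2  2  2  3  3  2  3  4  3
dec:    1  5  4  1  1  3  2  1  2  2  1
Best peak at i=2 (value 13): inc=2, dec=5, length 2+5−1 = 6.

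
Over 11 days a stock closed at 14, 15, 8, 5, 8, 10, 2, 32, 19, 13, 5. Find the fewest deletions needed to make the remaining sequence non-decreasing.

Fewest deletions = n − (longest non-decreasing subsequence).
Patience tails:
14 → extends → [14]
15 → extends → [14, 15]
8 → replaces 14 → [8, 15]
5 → replaces 8 → [5, 15]
8 → replaces 15 → [5, 8]
10 → extends → [5, 8, 10]
2 → replaces 5 → [2, 8, 10]
32 → extends → [2, 8, 10, 32]
19 → replaces 32 → [2, 8, 10, 19]
13 → replaces 19 → [2, 8, 10, 13]
5 → replaces 8 → [2, 5, 10, 13]
Longest non-decreasing subsequence has length 4, so deletions = 11 − 4 = 7.

7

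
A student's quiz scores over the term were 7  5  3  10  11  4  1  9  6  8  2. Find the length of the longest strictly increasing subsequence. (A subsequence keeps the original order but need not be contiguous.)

4

Track the smallest tail for each achievable length (strict):
7 → extends → [7]
5 → replaces 7 → [5]
3 → replaces 5 → [3]
10 → extends → [3, 10]
11 → extends → [3, 10, 11]
4 → replaces 10 → [3, 4, 11]
1 → replaces 3 → [1, 4, 11]
9 → replaces 11 → [1, 4, 9]
6 → replaces 9 → [1, 4, 6]
8 → extends → [1, 4, 6, 8]
2 → replaces 4 → [1, 2, 6, 8]
Four tails, so the longest strictly increasing subsequence has length 4 (e.g. 3, 4, 6, 8).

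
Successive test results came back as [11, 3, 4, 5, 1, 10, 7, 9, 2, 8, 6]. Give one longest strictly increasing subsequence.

Patience tails give the LIS length; then backtrack through the dp parents:
11 → extends → [11]
3 → replaces 11 → [3]
4 → extends → [3, 4]
5 → extends → [3, 4, 5]
1 → replaces 3 → [1, 4, 5]
10 → extends → [1, 4, 5, 10]
7 → replaces 10 → [1, 4, 5, 7]
9 → extends → [1, 4, 5, 7, 9]
2 → replaces 4 → [1, 2, 5, 7, 9]
8 → replaces 9 → [1, 2, 5, 7, 8]
6 → replaces 7 → [1, 2, 5, 6, 8]
Length 5; one witness is 3, 4, 5, 7, 9.

3, 4, 5, 7, 9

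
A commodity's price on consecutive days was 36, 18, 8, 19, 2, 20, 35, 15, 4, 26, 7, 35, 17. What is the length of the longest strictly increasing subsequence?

5

Let dp[i] be the length of the longest such subsequence ending at index i:
i:      1  2  3  4  5  6  7  8  9 10 11 12 13
a[i]:  36 18  8 19  2 20 35 15  4 26  7 35 17
dp:     1  1  1  2  1  3  4  2  2  4  3  5  4
Maximum dp value is 5.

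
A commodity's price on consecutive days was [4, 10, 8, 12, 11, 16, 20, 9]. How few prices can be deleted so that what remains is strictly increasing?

Fewest deletions = n − (longest strictly increasing subsequence).
Patience tails:
4 → extends → [4]
10 → extends → [4, 10]
8 → replaces 10 → [4, 8]
12 → extends → [4, 8, 12]
11 → replaces 12 → [4, 8, 11]
16 → extends → [4, 8, 11, 16]
20 → extends → [4, 8, 11, 16, 20]
9 → replaces 11 → [4, 8, 9, 16, 20]
Longest strictly increasing subsequence has length 5, so deletions = 8 − 5 = 3.

3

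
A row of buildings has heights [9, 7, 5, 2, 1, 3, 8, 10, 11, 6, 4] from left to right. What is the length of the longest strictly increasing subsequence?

5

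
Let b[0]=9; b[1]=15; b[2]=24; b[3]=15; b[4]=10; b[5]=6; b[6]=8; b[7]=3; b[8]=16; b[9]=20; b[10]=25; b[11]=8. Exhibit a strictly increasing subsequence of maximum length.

9, 15, 16, 20, 25

Patience tails give the LIS length; then backtrack through the dp parents:
9 → extends → [9]
15 → extends → [9, 15]
24 → extends → [9, 15, 24]
15 → already a tail → [9, 15, 24]
10 → replaces 15 → [9, 10, 24]
6 → replaces 9 → [6, 10, 24]
8 → replaces 10 → [6, 8, 24]
3 → replaces 6 → [3, 8, 24]
16 → replaces 24 → [3, 8, 16]
20 → extends → [3, 8, 16, 20]
25 → extends → [3, 8, 16, 20, 25]
8 → already a tail → [3, 8, 16, 20, 25]
Length 5; one witness is 9, 15, 16, 20, 25.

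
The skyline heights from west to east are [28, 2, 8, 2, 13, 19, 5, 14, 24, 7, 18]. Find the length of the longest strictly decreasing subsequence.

4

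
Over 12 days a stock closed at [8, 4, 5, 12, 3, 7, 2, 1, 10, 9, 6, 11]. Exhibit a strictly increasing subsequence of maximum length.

4, 5, 7, 10, 11

Patience tails give the LIS length; then backtrack through the dp parents:
8 → extends → [8]
4 → replaces 8 → [4]
5 → extends → [4, 5]
12 → extends → [4, 5, 12]
3 → replaces 4 → [3, 5, 12]
7 → replaces 12 → [3, 5, 7]
2 → replaces 3 → [2, 5, 7]
1 → replaces 2 → [1, 5, 7]
10 → extends → [1, 5, 7, 10]
9 → replaces 10 → [1, 5, 7, 9]
6 → replaces 7 → [1, 5, 6, 9]
11 → extends → [1, 5, 6, 9, 11]
Length 5; one witness is 4, 5, 7, 10, 11.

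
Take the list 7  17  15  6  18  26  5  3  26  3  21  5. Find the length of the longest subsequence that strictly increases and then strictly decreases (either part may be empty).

inc[i] = longest strictly increasing subsequence ending at i; dec[i] = longest strictly decreasing subsequence starting at i:
i:      1  2  3  4  5  6  7  8  9 10 11 12
a[i]:   7 17 15  6 18 26  5  3 26  3 21  5
inc:    1  2  2  1  3  4  1  1  4  1  4  2
dec:    4  5  4  3  3  3  2  1  3  1  2  1
Best peak at i=2 (value 17): inc=2, dec=5, length 2+5−1 = 6.

6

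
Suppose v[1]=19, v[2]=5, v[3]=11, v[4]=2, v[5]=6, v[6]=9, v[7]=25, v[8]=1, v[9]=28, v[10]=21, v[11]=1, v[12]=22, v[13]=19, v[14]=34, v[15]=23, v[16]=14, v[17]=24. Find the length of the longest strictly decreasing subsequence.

4

Negate each value so 'decreasing' becomes 'increasing', then run patience tails on the negated sequence:
-19 → extends → [-19]
-5 → extends → [-19, -5]
-11 → replaces -5 → [-19, -11]
-2 → extends → [-19, -11, -2]
-6 → replaces -2 → [-19, -11, -6]
-9 → replaces -6 → [-19, -11, -9]
-25 → replaces -19 → [-25, -11, -9]
-1 → extends → [-25, -11, -9, -1]
-28 → replaces -25 → [-28, -11, -9, -1]
-21 → replaces -11 → [-28, -21, -9, -1]
-1 → already a tail → [-28, -21, -9, -1]
-22 → replaces -21 → [-28, -22, -9, -1]
-19 → replaces -9 → [-28, -22, -19, -1]
-34 → replaces -28 → [-34, -22, -19, -1]
-23 → replaces -22 → [-34, -23, -19, -1]
-14 → replaces -1 → [-34, -23, -19, -14]
-24 → replaces -23 → [-34, -24, -19, -14]
Four tails, so the longest strictly decreasing subsequence of the original has length 4.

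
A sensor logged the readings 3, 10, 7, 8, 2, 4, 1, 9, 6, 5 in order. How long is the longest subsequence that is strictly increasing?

Let dp[i] be the length of the longest such subsequence ending at index i:
i:      1  2  3  4  5  6  7  8  9 10
a[i]:   3 10  7  8  2  4  1  9  6  5
dp:     1  2  2  3  1  2  1  4  3  3
Maximum dp value is 4.

4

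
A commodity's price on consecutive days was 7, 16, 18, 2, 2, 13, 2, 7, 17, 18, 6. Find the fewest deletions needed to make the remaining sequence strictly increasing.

Fewest deletions = n − (longest strictly increasing subsequence).
i:      1  2  3  4  5  6  7  8  9 10 11
a[i]:   7 16 18  2  2 13  2  7 17 18  6
dp:     1  2  3  1  1  2  1  2  3  4  2
max dp = 4, so deletions = 11 − 4 = 7.

7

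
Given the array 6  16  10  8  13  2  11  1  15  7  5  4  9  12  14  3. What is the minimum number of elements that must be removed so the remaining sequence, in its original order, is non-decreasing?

Fewest deletions = n − (longest non-decreasing subsequence).
i:      1  2  3  4  5  6  7  8  9 10 11 12 13 14 15 16
a[i]:   6 16 10  8 13  2 11  1 15  7  5  4  9 12 14  3
dp:     1  2  2  2  3  1  3  1  4  2  2  2  3  4  5  2
max dp = 5, so deletions = 16 − 5 = 11.

11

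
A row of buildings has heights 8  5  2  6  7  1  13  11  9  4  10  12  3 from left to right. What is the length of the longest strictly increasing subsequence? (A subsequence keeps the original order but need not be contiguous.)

Track the smallest tail for each achievable length (strict):
8 → extends → [8]
5 → replaces 8 → [5]
2 → replaces 5 → [2]
6 → extends → [2, 6]
7 → extends → [2, 6, 7]
1 → replaces 2 → [1, 6, 7]
13 → extends → [1, 6, 7, 13]
11 → replaces 13 → [1, 6, 7, 11]
9 → replaces 11 → [1, 6, 7, 9]
4 → replaces 6 → [1, 4, 7, 9]
10 → extends → [1, 4, 7, 9, 10]
12 → extends → [1, 4, 7, 9, 10, 12]
3 → replaces 4 → [1, 3, 7, 9, 10, 12]
Six tails, so the longest strictly increasing subsequence has length 6 (e.g. 5, 6, 7, 9, 10, 12).

6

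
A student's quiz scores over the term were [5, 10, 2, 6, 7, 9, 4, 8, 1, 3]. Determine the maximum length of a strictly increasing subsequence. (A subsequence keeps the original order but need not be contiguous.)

4

Track the smallest tail for each achievable length (strict):
5 → extends → [5]
10 → extends → [5, 10]
2 → replaces 5 → [2, 10]
6 → replaces 10 → [2, 6]
7 → extends → [2, 6, 7]
9 → extends → [2, 6, 7, 9]
4 → replaces 6 → [2, 4, 7, 9]
8 → replaces 9 → [2, 4, 7, 8]
1 → replaces 2 → [1, 4, 7, 8]
3 → replaces 4 → [1, 3, 7, 8]
Four tails, so the longest strictly increasing subsequence has length 4 (e.g. 5, 6, 7, 9).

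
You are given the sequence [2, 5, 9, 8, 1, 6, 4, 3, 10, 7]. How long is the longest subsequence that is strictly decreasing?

Negate each value so 'decreasing' becomes 'increasing', then run patience tails on the negated sequence:
-2 → extends → [-2]
-5 → replaces -2 → [-5]
-9 → replaces -5 → [-9]
-8 → extends → [-9, -8]
-1 → extends → [-9, -8, -1]
-6 → replaces -1 → [-9, -8, -6]
-4 → extends → [-9, -8, -6, -4]
-3 → extends → [-9, -8, -6, -4, -3]
-10 → replaces -9 → [-10, -8, -6, -4, -3]
-7 → replaces -6 → [-10, -8, -7, -4, -3]
Five tails, so the longest strictly decreasing subsequence of the original has length 5.

5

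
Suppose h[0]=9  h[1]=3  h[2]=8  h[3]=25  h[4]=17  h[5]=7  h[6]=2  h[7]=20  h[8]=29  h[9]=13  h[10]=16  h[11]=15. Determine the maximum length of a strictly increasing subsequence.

5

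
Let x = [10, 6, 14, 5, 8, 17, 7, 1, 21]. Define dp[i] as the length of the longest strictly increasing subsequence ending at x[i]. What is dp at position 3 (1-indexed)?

dp[i] = 1 + max{dp[j] : j<i, x[j]<x[i]} (or 1 if no such j):
i:      1  2  3  4  5  6  7  8  9
x[i]:  10  6 14  5  8 17  7  1 21
dp:     1  1  2  1  2  3  2  1  4
At index 3 the value is 2.

2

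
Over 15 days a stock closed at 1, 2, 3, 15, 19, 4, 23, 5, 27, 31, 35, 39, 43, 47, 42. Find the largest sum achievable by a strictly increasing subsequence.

285

Let S[i] be the best sum of a strictly increasing subsequence ending at i:
i:       1   2   3   4   5   6   7   8   9  10  11  12  13  14  15
a[i]:    1   2   3  15  19   4  23   5  27  31  35  39  43  47  42
S:       1   3   6  21  40  10  63  15  90 121 156 195 238 285 237
Maximum is 285 (e.g. 1 + 2 + 3 + 15 + 19 + 23 + 27 + 31 + 35 + 39 + 43 + 47).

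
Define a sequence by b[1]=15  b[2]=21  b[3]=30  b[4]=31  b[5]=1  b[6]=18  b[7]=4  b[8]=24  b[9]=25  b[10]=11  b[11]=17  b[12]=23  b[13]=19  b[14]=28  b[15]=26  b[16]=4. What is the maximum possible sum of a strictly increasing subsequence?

113

Let S[i] be the best sum of a strictly increasing subsequence ending at i:
i:       1   2   3   4   5   6   7   8   9  10  11  12  13  14  15  16
b[i]:   15  21  30  31   1  18   4  24  25  11  17  23  19  28  26   4
S:      15  36  66  97   1  33   5  60  85  16  33  59  52 113 111   5
Maximum is 113 (e.g. 15 + 21 + 24 + 25 + 28).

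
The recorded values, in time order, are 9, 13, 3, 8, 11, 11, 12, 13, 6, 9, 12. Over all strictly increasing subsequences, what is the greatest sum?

47

Let S[i] be the best sum of a strictly increasing subsequence ending at i:
i:      1  2  3  4  5  6  7  8  9 10 11
a[i]:   9 13  3  8 11 11 12 13  6  9 12
S:      9 22  3 11 22 22 34 47  9 20 34
Maximum is 47 (e.g. 3 + 8 + 11 + 12 + 13).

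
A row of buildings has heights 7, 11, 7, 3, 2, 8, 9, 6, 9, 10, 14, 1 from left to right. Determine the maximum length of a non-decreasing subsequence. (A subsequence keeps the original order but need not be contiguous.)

7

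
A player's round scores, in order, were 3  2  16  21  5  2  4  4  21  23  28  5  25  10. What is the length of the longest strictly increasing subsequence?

Track the smallest tail for each achievable length (strict):
3 → extends → [3]
2 → replaces 3 → [2]
16 → extends → [2, 16]
21 → extends → [2, 16, 21]
5 → replaces 16 → [2, 5, 21]
2 → already a tail → [2, 5, 21]
4 → replaces 5 → [2, 4, 21]
4 → already a tail → [2, 4, 21]
21 → already a tail → [2, 4, 21]
23 → extends → [2, 4, 21, 23]
28 → extends → [2, 4, 21, 23, 28]
5 → replaces 21 → [2, 4, 5, 23, 28]
25 → replaces 28 → [2, 4, 5, 23, 25]
10 → replaces 23 → [2, 4, 5, 10, 25]
Five tails, so the longest strictly increasing subsequence has length 5 (e.g. 3, 16, 21, 23, 28).

5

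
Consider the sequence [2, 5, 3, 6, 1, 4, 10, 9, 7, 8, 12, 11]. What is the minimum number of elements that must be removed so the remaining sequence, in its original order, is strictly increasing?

6

Fewest deletions = n − (longest strictly increasing subsequence).
Patience tails:
2 → extends → [2]
5 → extends → [2, 5]
3 → replaces 5 → [2, 3]
6 → extends → [2, 3, 6]
1 → replaces 2 → [1, 3, 6]
4 → replaces 6 → [1, 3, 4]
10 → extends → [1, 3, 4, 10]
9 → replaces 10 → [1, 3, 4, 9]
7 → replaces 9 → [1, 3, 4, 7]
8 → extends → [1, 3, 4, 7, 8]
12 → extends → [1, 3, 4, 7, 8, 12]
11 → replaces 12 → [1, 3, 4, 7, 8, 11]
Longest strictly increasing subsequence has length 6, so deletions = 12 − 6 = 6.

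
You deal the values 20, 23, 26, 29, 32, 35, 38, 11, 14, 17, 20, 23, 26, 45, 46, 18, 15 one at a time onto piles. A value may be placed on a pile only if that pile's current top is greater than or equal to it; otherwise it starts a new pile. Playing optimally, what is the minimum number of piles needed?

9

Place each on the leftmost legal pile:
20 → new pile 1 (tops now [20])
23 → new pile 2 (tops now [20, 23])
26 → new pile 3 (tops now [20, 23, 26])
29 → new pile 4 (tops now [20, 23, 26, 29])
32 → new pile 5 (tops now [20, 23, 26, 29, 32])
35 → new pile 6 (tops now [20, 23, 26, 29, 32, 35])
38 → new pile 7 (tops now [20, 23, 26, 29, 32, 35, 38])
11 → pile 1 (tops now [11, 23, 26, 29, 32, 35, 38])
14 → pile 2 (tops now [11, 14, 26, 29, 32, 35, 38])
17 → pile 3 (tops now [11, 14, 17, 29, 32, 35, 38])
20 → pile 4 (tops now [11, 14, 17, 20, 32, 35, 38])
23 → pile 5 (tops now [11, 14, 17, 20, 23, 35, 38])
26 → pile 6 (tops now [11, 14, 17, 20, 23, 26, 38])
45 → new pile 8 (tops now [11, 14, 17, 20, 23, 26, 38, 45])
46 → new pile 9 (tops now [11, 14, 17, 20, 23, 26, 38, 45, 46])
18 → pile 4 (tops now [11, 14, 17, 18, 23, 26, 38, 45, 46])
15 → pile 3 (tops now [11, 14, 15, 18, 23, 26, 38, 45, 46])
Nine piles.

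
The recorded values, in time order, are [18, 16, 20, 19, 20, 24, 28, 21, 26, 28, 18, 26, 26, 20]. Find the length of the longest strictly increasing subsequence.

Track the smallest tail for each achievable length (strict):
18 → extends → [18]
16 → replaces 18 → [16]
20 → extends → [16, 20]
19 → replaces 20 → [16, 19]
20 → extends → [16, 19, 20]
24 → extends → [16, 19, 20, 24]
28 → extends → [16, 19, 20, 24, 28]
21 → replaces 24 → [16, 19, 20, 21, 28]
26 → replaces 28 → [16, 19, 20, 21, 26]
28 → extends → [16, 19, 20, 21, 26, 28]
18 → replaces 19 → [16, 18, 20, 21, 26, 28]
26 → already a tail → [16, 18, 20, 21, 26, 28]
26 → already a tail → [16, 18, 20, 21, 26, 28]
20 → already a tail → [16, 18, 20, 21, 26, 28]
Six tails, so the longest strictly increasing subsequence has length 6 (e.g. 18, 19, 20, 24, 26, 28).

6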